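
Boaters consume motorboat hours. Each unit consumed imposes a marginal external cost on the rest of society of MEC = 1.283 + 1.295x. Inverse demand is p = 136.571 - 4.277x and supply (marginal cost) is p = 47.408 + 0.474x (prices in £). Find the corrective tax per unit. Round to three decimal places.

tax = £20.106 per unit

Social marginal benefit = demand − MEC = 135.288 - 5.572x.
Set SMB = MC: 135.288 - 5.572x = 47.408 + 0.474x → x* = 14.5352.
The Pigouvian tax equals MEC at x*: 1.283 + 1.295×14.5352 = 20.1061.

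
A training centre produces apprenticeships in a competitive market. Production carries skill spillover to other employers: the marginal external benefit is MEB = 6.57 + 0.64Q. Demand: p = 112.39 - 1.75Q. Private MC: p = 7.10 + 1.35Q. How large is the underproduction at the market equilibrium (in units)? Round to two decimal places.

Market equilibrium (private): 7.10 + 1.35Q = 112.39 - 1.75Q → Q_m = 33.9645.
Social marginal cost = private MC − MEB = 0.53 + 0.71Q.
Set SMC = demand: 0.53 + 0.71Q = 112.39 - 1.75Q → Q* = 45.4715.
Gap = |33.9645 − 45.4715| = 11.5070.

11.51 units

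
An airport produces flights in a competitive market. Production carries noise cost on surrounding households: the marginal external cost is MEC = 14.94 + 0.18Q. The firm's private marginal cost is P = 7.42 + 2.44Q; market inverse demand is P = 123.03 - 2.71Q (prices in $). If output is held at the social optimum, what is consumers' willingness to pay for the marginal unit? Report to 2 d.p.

Social marginal cost = private MC + MEC = 22.36 + 2.62Q.
Set SMC = demand: 22.36 + 2.62Q = 123.03 - 2.71Q → Q* = 18.8874.
Consumer price on the demand curve at Q*: 123.03 − 2.71×18.8874 = 71.8451.

P = $71.85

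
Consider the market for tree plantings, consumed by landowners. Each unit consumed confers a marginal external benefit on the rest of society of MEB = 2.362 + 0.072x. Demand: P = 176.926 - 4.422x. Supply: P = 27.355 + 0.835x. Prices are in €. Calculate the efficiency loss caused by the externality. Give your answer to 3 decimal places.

Market equilibrium (private): 27.355 + 0.835x = 176.926 - 4.422x → x_m = 28.4518.
Social marginal benefit = demand + MEB = 179.288 - 4.350x.
Set SMB = MC: 179.288 - 4.350x = 27.355 + 0.835x → x* = 29.3024.
Between x* and x_m the wedge SMB − MC runs linearly from 0 to MEB(x_m), so the loss is a triangle.
DWL = ½ × 0.8506 × 4.4105 = 1.8758.

DWL = €1.876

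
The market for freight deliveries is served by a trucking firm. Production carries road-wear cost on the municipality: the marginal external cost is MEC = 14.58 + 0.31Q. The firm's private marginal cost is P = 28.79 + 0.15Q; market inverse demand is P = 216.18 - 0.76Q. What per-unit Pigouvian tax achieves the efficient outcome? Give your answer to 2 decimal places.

tax = 58.49 per unit

Social marginal cost = private MC + MEC = 43.37 + 0.46Q.
Set SMC = demand: 43.37 + 0.46Q = 216.18 - 0.76Q → Q* = 141.6475.
The Pigouvian tax equals MEC at Q*: 14.58 + 0.31×141.6475 = 58.4907.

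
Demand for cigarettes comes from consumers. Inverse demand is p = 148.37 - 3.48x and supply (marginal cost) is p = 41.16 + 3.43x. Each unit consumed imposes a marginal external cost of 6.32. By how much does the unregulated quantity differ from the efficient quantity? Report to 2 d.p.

Market equilibrium (private): 41.16 + 3.43x = 148.37 - 3.48x → x_m = 15.5152.
Social marginal benefit = demand − MEC = 142.05 - 3.48x.
Set SMB = MC: 142.05 - 3.48x = 41.16 + 3.43x → x* = 14.6006.
Gap = |15.5152 − 14.6006| = 0.9146.

0.91 units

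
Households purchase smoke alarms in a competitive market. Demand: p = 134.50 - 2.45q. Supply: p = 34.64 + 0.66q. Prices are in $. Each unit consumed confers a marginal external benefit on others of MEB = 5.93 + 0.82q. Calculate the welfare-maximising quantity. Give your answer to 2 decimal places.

Social marginal benefit = demand + MEB = 140.43 - 1.63q.
Set SMB = MC: 140.43 - 1.63q = 34.64 + 0.66q → q* = 46.1965.

q* = 46.20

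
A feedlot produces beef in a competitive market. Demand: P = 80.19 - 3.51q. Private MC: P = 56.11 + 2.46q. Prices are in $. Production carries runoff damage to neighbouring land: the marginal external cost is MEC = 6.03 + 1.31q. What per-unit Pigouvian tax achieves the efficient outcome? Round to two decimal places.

Social marginal cost = private MC + MEC = 62.14 + 3.77q.
Set SMC = demand: 62.14 + 3.77q = 80.19 - 3.51q → q* = 2.4794.
The Pigouvian tax equals MEC at q*: 6.03 + 1.31×2.4794 = 9.2780.

tax = $9.28 per unit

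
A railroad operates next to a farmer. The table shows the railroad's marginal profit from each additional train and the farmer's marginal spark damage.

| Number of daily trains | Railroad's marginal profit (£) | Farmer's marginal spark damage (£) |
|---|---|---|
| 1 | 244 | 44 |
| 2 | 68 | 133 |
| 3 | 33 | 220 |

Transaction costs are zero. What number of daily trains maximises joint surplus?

1

Bargaining reaches the level where marginal profit last exceeds marginal spark damage.
That holds through level 1 (244 ≥ 44) but not at 2 (68 < 133).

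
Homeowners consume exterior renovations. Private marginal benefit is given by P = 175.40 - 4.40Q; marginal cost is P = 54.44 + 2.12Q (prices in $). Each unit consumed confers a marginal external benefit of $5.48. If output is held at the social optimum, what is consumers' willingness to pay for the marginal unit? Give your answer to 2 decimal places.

P = $90.07

Social marginal benefit = demand + MEB = 180.88 - 4.40Q.
Set SMB = MC: 180.88 - 4.40Q = 54.44 + 2.12Q → Q* = 19.3926.
Consumer price on the demand curve at Q*: 175.40 − 4.40×19.3926 = 90.0726.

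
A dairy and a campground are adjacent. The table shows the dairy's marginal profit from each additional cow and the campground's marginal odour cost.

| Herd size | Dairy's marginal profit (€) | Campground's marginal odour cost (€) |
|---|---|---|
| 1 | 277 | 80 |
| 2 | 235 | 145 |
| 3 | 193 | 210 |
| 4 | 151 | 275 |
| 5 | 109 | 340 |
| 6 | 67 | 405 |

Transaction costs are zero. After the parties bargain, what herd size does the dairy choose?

2

Bargaining reaches the level where marginal profit last exceeds marginal odour cost.
That holds through level 2 (235 ≥ 145) but not at 3 (193 < 210).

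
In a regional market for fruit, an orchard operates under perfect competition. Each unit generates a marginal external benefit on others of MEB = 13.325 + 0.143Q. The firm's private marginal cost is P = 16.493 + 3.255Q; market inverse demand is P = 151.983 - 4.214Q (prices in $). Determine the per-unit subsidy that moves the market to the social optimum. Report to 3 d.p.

Social marginal cost = private MC − MEB = 3.168 + 3.112Q.
Set SMC = demand: 3.168 + 3.112Q = 151.983 - 4.214Q → Q* = 20.3133.
The Pigouvian subsidy equals MEB at Q*: 13.325 + 0.143×20.3133 = 16.2298.

subsidy = $16.230 per unit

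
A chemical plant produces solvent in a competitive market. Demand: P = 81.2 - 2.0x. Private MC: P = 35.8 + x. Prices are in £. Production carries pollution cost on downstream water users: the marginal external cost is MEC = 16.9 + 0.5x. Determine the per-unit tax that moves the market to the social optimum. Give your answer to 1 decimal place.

Social marginal cost = private MC + MEC = 52.7 + 1.5x.
Set SMC = demand: 52.7 + 1.5x = 81.2 - 2.0x → x* = 8.1429.
The Pigouvian tax equals MEC at x*: 16.9 + 0.5×8.1429 = 20.9715.

tax = £21.0 per unit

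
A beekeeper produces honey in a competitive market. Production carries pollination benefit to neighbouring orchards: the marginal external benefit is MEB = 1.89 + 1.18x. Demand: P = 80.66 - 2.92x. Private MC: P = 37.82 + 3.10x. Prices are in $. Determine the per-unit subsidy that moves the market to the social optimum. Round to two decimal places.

Social marginal cost = private MC − MEB = 35.93 + 1.92x.
Set SMC = demand: 35.93 + 1.92x = 80.66 - 2.92x → x* = 9.2417.
The Pigouvian subsidy equals MEB at x*: 1.89 + 1.18×9.2417 = 12.7952.

subsidy = $12.80 per unit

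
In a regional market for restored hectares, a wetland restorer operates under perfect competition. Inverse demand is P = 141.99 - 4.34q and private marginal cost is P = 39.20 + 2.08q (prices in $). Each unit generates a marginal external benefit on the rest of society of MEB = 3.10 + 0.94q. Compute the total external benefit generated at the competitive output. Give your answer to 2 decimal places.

$170.12

Market equilibrium (private): 39.20 + 2.08q = 141.99 - 4.34q → q_m = 16.0109.
Total external benefit = ∫₀^{q_m} (3.10 + 0.94q) dq = 3.10×16.0109 + ½×0.94×16.0109² = 170.1178.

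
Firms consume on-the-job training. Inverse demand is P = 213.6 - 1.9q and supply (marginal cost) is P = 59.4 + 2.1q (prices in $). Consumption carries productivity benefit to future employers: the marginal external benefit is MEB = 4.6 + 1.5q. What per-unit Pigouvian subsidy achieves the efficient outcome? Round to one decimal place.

subsidy = $99.9 per unit

Social marginal benefit = demand + MEB = 218.2 - 0.4q.
Set SMB = MC: 218.2 - 0.4q = 59.4 + 2.1q → q* = 63.5200.
The Pigouvian subsidy equals MEB at q*: 4.6 + 1.5×63.5200 = 99.8800.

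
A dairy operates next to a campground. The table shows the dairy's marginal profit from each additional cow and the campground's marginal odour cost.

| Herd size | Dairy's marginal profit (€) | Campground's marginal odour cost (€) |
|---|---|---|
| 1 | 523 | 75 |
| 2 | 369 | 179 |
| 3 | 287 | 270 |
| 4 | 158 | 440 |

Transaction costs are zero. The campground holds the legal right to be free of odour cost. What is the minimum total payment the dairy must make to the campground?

Efficient level: marginal profit ≥ marginal odour cost through level 3, so k* = 3.
With the campground holding the right, the dairy must at least compensate total damage at k*: 75 + 179 + 270 = 524.

€524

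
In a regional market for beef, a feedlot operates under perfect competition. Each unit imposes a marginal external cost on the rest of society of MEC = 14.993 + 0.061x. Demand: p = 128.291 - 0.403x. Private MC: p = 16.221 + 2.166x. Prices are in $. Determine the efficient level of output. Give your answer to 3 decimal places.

x* = 36.911

Social marginal cost = private MC + MEC = 31.214 + 2.227x.
Set SMC = demand: 31.214 + 2.227x = 128.291 - 0.403x → x* = 36.9114.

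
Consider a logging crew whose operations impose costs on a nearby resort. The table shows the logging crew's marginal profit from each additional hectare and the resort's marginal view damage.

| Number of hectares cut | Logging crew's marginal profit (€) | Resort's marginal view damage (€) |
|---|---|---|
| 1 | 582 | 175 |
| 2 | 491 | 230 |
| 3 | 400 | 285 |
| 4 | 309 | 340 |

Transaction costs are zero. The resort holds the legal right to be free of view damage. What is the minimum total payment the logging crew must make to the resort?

€690

Efficient level: marginal profit ≥ marginal view damage through level 3, so k* = 3.
With the resort holding the right, the logging crew must at least compensate total damage at k*: 175 + 230 + 285 = 690.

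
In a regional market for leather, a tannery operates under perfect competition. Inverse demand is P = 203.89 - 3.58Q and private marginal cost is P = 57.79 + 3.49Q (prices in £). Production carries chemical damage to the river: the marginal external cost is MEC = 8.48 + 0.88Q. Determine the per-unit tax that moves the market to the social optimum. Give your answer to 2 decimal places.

Social marginal cost = private MC + MEC = 66.27 + 4.37Q.
Set SMC = demand: 66.27 + 4.37Q = 203.89 - 3.58Q → Q* = 17.3107.
The Pigouvian tax equals MEC at Q*: 8.48 + 0.88×17.3107 = 23.7134.

tax = £23.71 per unit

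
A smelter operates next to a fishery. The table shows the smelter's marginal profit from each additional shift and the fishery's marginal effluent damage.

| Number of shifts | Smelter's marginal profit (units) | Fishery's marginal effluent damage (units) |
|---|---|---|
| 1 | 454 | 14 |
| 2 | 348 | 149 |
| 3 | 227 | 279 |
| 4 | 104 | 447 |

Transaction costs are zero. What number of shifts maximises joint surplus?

2

Bargaining reaches the level where marginal profit last exceeds marginal effluent damage.
That holds through level 2 (348 ≥ 149) but not at 3 (227 < 279).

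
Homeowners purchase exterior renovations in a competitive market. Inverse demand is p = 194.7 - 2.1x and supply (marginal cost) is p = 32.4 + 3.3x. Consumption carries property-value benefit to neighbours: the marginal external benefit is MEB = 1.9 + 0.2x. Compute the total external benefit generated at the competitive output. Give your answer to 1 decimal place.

147.4

Market equilibrium (private): 32.4 + 3.3x = 194.7 - 2.1x → x_m = 30.0556.
Total external benefit = ∫₀^{x_m} (1.9 + 0.2x) dx = 1.9×30.0556 + ½×0.2×30.0556² = 147.4395.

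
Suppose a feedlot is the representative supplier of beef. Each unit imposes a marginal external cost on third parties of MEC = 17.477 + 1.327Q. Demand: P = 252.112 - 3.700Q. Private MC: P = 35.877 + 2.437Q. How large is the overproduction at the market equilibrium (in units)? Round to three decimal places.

Market equilibrium (private): 35.877 + 2.437Q = 252.112 - 3.700Q → Q_m = 35.2346.
Social marginal cost = private MC + MEC = 53.354 + 3.764Q.
Set SMC = demand: 53.354 + 3.764Q = 252.112 - 3.700Q → Q* = 26.6289.
Gap = |35.2346 − 26.6289| = 8.6057.

8.606 units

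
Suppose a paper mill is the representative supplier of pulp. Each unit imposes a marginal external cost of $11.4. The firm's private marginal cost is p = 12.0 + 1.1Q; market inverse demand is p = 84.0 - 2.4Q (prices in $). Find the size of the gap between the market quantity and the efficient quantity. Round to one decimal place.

Market equilibrium (private): 12.0 + 1.1Q = 84.0 - 2.4Q → Q_m = 20.5714.
Social marginal cost = private MC + MEC = 23.4 + 1.1Q.
Set SMC = demand: 23.4 + 1.1Q = 84.0 - 2.4Q → Q* = 17.3143.
Gap = |20.5714 − 17.3143| = 3.2571.

3.3 units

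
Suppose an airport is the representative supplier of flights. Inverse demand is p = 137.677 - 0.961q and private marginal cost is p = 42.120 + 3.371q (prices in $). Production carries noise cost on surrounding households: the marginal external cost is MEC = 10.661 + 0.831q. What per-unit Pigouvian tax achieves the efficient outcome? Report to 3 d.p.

tax = $24.325 per unit

Social marginal cost = private MC + MEC = 52.781 + 4.202q.
Set SMC = demand: 52.781 + 4.202q = 137.677 - 0.961q → q* = 16.4432.
The Pigouvian tax equals MEC at q*: 10.661 + 0.831×16.4432 = 24.3253.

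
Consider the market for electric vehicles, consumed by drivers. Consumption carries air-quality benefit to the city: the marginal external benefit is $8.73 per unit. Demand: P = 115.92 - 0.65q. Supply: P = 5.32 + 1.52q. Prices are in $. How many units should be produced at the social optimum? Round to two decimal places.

Social marginal benefit = demand + MEB = 124.65 - 0.65q.
Set SMB = MC: 124.65 - 0.65q = 5.32 + 1.52q → q* = 54.9908.

q* = 54.99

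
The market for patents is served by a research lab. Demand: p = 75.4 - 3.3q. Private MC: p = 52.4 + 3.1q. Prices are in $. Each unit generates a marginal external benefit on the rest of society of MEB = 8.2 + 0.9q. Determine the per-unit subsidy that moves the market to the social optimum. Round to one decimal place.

Social marginal cost = private MC − MEB = 44.2 + 2.2q.
Set SMC = demand: 44.2 + 2.2q = 75.4 - 3.3q → q* = 5.6727.
The Pigouvian subsidy equals MEB at q*: 8.2 + 0.9×5.6727 = 13.3054.

subsidy = $13.3 per unit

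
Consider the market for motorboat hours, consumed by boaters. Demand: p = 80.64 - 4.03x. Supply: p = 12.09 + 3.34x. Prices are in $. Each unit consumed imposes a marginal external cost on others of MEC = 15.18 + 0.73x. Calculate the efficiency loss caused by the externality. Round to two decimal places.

DWL = $29.79

Market equilibrium (private): 12.09 + 3.34x = 80.64 - 4.03x → x_m = 9.3012.
Social marginal benefit = demand − MEC = 65.46 - 4.76x.
Set SMB = MC: 65.46 - 4.76x = 12.09 + 3.34x → x* = 6.5889.
Height of the DWL triangle at x_m is MC(x_m) − SMB(x_m) = MEC(x_m) = 21.9699.
DWL = ½ × 2.7123 × 21.9699 = 29.7945.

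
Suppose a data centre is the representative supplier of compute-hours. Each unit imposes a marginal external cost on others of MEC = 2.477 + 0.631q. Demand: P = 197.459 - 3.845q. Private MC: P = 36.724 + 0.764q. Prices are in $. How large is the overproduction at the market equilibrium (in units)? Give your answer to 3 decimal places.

4.672 units

Market equilibrium (private): 36.724 + 0.764q = 197.459 - 3.845q → q_m = 34.8742.
Social marginal cost = private MC + MEC = 39.201 + 1.395q.
Set SMC = demand: 39.201 + 1.395q = 197.459 - 3.845q → q* = 30.2019.
Gap = |34.8742 − 30.2019| = 4.6723.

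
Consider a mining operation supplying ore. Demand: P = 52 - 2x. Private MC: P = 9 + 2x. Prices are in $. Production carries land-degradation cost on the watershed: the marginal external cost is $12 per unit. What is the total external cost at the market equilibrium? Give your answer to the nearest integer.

Market equilibrium (private): 9 + 2x = 52 - 2x → x_m = 10.7500.
Total external cost = MEC × x_m = 12 × 10.7500 = 129.0000.

$129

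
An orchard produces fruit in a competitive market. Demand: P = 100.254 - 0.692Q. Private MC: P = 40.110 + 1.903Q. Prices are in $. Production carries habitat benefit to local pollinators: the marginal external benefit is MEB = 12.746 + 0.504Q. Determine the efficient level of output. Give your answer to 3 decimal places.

Q* = 34.859

Social marginal cost = private MC − MEB = 27.364 + 1.399Q.
Set SMC = demand: 27.364 + 1.399Q = 100.254 - 0.692Q → Q* = 34.8589.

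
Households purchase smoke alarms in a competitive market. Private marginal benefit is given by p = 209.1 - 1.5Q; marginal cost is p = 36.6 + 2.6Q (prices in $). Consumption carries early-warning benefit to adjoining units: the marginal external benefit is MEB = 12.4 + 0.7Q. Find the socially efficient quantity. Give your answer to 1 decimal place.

Social marginal benefit = demand + MEB = 221.5 - 0.8Q.
Set SMB = MC: 221.5 - 0.8Q = 36.6 + 2.6Q → Q* = 54.3824.

Q* = 54.4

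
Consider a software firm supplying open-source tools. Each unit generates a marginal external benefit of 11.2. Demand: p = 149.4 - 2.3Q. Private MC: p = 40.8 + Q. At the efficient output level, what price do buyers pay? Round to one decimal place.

Social marginal cost = private MC − MEB = 29.6 + Q.
Set SMC = demand: 29.6 + Q = 149.4 - 2.3Q → Q* = 36.3030.
Consumer price on the demand curve at Q*: 149.4 − 2.3×36.3030 = 65.9031.

P = 65.9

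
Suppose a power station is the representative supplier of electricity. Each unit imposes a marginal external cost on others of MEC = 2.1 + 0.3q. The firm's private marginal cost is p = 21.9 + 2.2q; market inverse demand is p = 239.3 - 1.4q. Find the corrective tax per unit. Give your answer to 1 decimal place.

Social marginal cost = private MC + MEC = 24.0 + 2.5q.
Set SMC = demand: 24.0 + 2.5q = 239.3 - 1.4q → q* = 55.2051.
The Pigouvian tax equals MEC at q*: 2.1 + 0.3×55.2051 = 18.6615.

tax = 18.7 per unit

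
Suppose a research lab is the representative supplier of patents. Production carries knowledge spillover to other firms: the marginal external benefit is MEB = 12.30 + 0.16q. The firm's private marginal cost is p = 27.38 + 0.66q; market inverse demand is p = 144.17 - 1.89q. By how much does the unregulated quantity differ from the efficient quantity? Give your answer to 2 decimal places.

8.21 units

Market equilibrium (private): 27.38 + 0.66q = 144.17 - 1.89q → q_m = 45.8000.
Social marginal cost = private MC − MEB = 15.08 + 0.50q.
Set SMC = demand: 15.08 + 0.50q = 144.17 - 1.89q → q* = 54.0126.
Gap = |45.8000 − 54.0126| = 8.2126.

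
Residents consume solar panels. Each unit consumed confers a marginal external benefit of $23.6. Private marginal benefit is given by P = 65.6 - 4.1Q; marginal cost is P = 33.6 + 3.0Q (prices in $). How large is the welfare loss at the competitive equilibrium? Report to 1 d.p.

Market equilibrium (private): 33.6 + 3.0Q = 65.6 - 4.1Q → Q_m = 4.5070.
Social marginal benefit = demand + MEB = 89.2 - 4.1Q.
Set SMB = MC: 89.2 - 4.1Q = 33.6 + 3.0Q → Q* = 7.8310.
The welfare-loss triangle has base |Q_m − Q*| and height MEB(Q_m) (the vertical gap between SMB and MC is zero at Q* and MEB at Q_m).
DWL = ½ × 3.3240 × 23.6000 = 39.2232.

DWL = $39.2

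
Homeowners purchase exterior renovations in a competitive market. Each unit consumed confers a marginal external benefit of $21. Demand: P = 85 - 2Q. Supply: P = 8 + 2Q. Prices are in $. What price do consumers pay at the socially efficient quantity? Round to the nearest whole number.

Social marginal benefit = demand + MEB = 106 - 2Q.
Set SMB = MC: 106 - 2Q = 8 + 2Q → Q* = 24.5000.
Consumer price on the demand curve at Q*: 85 − 2×24.5000 = 36.0000.

P = $36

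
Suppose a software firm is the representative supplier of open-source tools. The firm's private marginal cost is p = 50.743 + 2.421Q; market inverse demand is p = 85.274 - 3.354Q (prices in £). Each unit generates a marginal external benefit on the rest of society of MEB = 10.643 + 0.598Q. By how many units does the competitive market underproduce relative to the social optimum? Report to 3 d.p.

Market equilibrium (private): 50.743 + 2.421Q = 85.274 - 3.354Q → Q_m = 5.9794.
Social marginal cost = private MC − MEB = 40.100 + 1.823Q.
Set SMC = demand: 40.100 + 1.823Q = 85.274 - 3.354Q → Q* = 8.7259.
Gap = |5.9794 − 8.7259| = 2.7465.

2.747 units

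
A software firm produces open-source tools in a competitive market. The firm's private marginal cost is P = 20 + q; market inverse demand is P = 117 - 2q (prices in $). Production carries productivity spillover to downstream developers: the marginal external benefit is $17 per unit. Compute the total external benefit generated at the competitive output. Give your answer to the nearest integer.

Market equilibrium (private): 20 + q = 117 - 2q → q_m = 32.3333.
Total external benefit = MEB × q_m = 17 × 32.3333 = 549.6661.

$550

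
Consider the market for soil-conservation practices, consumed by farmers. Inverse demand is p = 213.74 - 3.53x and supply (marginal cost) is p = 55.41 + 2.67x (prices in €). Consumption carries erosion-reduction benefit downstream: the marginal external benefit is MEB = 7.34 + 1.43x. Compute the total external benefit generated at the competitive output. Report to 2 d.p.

€653.72

Market equilibrium (private): 55.41 + 2.67x = 213.74 - 3.53x → x_m = 25.5371.
Total external benefit = ∫₀^{x_m} (7.34 + 1.43x) dx = 7.34×25.5371 + ½×1.43×25.5371² = 653.7249.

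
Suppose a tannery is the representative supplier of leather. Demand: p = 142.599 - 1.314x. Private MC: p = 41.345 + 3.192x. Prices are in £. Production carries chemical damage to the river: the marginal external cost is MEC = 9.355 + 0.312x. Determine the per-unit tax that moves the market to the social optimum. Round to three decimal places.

Social marginal cost = private MC + MEC = 50.700 + 3.504x.
Set SMC = demand: 50.700 + 3.504x = 142.599 - 1.314x → x* = 19.0741.
The Pigouvian tax equals MEC at x*: 9.355 + 0.312×19.0741 = 15.3061.

tax = £15.306 per unit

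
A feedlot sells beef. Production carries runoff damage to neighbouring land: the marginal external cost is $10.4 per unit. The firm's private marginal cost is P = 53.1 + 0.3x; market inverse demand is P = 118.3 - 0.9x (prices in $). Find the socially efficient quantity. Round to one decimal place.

x* = 45.7

Social marginal cost = private MC + MEC = 63.5 + 0.3x.
Set SMC = demand: 63.5 + 0.3x = 118.3 - 0.9x → x* = 45.6667.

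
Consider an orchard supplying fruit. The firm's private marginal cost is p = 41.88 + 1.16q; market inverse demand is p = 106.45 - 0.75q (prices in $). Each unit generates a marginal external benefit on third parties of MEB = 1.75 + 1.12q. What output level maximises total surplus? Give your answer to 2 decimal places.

q* = 83.95

Social marginal cost = private MC − MEB = 40.13 + 0.04q.
Set SMC = demand: 40.13 + 0.04q = 106.45 - 0.75q → q* = 83.9494.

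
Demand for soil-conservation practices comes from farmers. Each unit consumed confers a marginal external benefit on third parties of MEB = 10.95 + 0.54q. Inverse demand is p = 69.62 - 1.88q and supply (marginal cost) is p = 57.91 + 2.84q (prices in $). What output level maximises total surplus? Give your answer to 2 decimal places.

Social marginal benefit = demand + MEB = 80.57 - 1.34q.
Set SMB = MC: 80.57 - 1.34q = 57.91 + 2.84q → q* = 5.4211.

q* = 5.42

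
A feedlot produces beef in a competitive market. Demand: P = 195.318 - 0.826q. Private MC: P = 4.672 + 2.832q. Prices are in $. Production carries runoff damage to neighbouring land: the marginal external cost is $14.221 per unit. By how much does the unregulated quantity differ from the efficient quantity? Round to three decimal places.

3.888 units

Market equilibrium (private): 4.672 + 2.832q = 195.318 - 0.826q → q_m = 52.1176.
Social marginal cost = private MC + MEC = 18.893 + 2.832q.
Set SMC = demand: 18.893 + 2.832q = 195.318 - 0.826q → q* = 48.2299.
Gap = |52.1176 − 48.2299| = 3.8877.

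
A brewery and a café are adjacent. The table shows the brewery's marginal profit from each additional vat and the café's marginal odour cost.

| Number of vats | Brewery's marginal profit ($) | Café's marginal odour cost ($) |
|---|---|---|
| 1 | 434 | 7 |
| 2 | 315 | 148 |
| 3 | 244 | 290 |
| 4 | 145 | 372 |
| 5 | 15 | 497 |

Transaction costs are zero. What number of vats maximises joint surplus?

2

Bargaining reaches the level where marginal profit last exceeds marginal odour cost.
That holds through level 2 (315 ≥ 148) but not at 3 (244 < 290).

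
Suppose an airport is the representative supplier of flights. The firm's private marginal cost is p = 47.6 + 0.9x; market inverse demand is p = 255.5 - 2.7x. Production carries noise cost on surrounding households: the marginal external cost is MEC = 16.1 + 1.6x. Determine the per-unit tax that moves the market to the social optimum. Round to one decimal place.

tax = 75.1 per unit

Social marginal cost = private MC + MEC = 63.7 + 2.5x.
Set SMC = demand: 63.7 + 2.5x = 255.5 - 2.7x → x* = 36.8846.
The Pigouvian tax equals MEC at x*: 16.1 + 1.6×36.8846 = 75.1154.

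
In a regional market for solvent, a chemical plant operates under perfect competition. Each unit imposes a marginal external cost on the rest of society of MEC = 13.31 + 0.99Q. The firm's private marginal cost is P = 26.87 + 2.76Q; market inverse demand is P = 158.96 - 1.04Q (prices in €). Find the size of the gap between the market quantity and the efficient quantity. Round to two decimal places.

Market equilibrium (private): 26.87 + 2.76Q = 158.96 - 1.04Q → Q_m = 34.7605.
Social marginal cost = private MC + MEC = 40.18 + 3.75Q.
Set SMC = demand: 40.18 + 3.75Q = 158.96 - 1.04Q → Q* = 24.7975.
Gap = |34.7605 − 24.7975| = 9.9630.

9.96 units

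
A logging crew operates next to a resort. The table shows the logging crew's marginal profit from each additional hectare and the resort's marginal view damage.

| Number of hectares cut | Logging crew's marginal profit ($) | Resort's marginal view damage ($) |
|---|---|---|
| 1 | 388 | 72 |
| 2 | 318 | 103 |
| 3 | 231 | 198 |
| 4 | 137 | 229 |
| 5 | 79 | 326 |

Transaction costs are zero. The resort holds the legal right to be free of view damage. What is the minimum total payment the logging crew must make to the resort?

$373

Efficient level: marginal profit ≥ marginal view damage through level 3, so k* = 3.
With the resort holding the right, the logging crew must at least compensate total damage at k*: 72 + 103 + 198 = 373.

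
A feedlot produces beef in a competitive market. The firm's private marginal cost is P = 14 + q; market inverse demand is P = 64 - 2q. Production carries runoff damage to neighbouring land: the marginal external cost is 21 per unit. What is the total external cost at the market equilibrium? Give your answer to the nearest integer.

Market equilibrium (private): 14 + q = 64 - 2q → q_m = 16.6667.
Total external cost = MEC × q_m = 21 × 16.6667 = 350.0007.

350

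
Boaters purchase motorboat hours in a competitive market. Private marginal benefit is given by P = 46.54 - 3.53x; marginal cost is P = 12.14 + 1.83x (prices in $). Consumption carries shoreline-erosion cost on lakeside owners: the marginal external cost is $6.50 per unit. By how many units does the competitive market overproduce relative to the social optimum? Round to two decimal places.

Market equilibrium (private): 12.14 + 1.83x = 46.54 - 3.53x → x_m = 6.4179.
Social marginal benefit = demand − MEC = 40.04 - 3.53x.
Set SMB = MC: 40.04 - 3.53x = 12.14 + 1.83x → x* = 5.2052.
Gap = |6.4179 − 5.2052| = 1.2127.

1.21 units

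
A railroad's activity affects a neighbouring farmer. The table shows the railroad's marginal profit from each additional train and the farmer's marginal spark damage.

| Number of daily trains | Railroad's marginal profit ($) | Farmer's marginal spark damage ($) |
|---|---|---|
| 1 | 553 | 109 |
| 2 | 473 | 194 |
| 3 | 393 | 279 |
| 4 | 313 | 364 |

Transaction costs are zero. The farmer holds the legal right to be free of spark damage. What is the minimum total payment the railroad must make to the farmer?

Efficient level: marginal profit ≥ marginal spark damage through level 3, so k* = 3.
With the farmer holding the right, the railroad must at least compensate total damage at k*: 109 + 194 + 279 = 582.

$582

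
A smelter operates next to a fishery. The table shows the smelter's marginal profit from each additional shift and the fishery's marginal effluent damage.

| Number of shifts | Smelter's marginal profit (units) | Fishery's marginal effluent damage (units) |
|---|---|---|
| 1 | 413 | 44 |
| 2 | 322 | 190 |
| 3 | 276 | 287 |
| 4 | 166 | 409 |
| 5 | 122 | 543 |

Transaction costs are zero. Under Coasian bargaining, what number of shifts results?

Bargaining reaches the level where marginal profit last exceeds marginal effluent damage.
That holds through level 2 (322 ≥ 190) but not at 3 (276 < 287).

2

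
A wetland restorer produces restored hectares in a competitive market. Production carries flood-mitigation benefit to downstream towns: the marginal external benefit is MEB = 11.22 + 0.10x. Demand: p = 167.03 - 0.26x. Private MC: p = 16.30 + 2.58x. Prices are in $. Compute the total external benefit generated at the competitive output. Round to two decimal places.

$736.33

Market equilibrium (private): 16.30 + 2.58x = 167.03 - 0.26x → x_m = 53.0739.
Total external benefit = ∫₀^{x_m} (11.22 + 0.10x) dx = 11.22×53.0739 + ½×0.10×53.0739² = 736.3311.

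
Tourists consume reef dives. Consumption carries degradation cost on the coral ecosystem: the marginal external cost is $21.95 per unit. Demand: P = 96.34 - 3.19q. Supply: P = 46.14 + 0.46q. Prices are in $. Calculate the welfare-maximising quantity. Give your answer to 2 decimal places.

Social marginal benefit = demand − MEC = 74.39 - 3.19q.
Set SMB = MC: 74.39 - 3.19q = 46.14 + 0.46q → q* = 7.7397.

q* = 7.74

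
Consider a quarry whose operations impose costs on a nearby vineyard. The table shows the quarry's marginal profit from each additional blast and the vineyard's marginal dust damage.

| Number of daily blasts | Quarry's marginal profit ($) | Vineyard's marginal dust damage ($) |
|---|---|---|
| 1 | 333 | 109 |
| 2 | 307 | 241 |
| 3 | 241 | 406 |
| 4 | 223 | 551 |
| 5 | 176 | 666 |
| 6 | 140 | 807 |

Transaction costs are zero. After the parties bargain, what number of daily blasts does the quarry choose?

2

Bargaining reaches the level where marginal profit last exceeds marginal dust damage.
That holds through level 2 (307 ≥ 241) but not at 3 (241 < 406).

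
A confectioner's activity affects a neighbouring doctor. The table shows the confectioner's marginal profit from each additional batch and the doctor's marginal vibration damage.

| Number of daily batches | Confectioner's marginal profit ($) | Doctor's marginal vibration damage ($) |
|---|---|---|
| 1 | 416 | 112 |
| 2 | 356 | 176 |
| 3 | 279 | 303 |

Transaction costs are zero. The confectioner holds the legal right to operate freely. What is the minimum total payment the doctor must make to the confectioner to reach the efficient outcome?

Left alone the confectioner would choose level 3 (marginal profit stays positive).
Efficient level: k* = 2 (marginal profit ≥ marginal vibration damage through 2).
The doctor must at least cover the confectioner's forgone profit from cutting 3→2: 279 = 279.

$279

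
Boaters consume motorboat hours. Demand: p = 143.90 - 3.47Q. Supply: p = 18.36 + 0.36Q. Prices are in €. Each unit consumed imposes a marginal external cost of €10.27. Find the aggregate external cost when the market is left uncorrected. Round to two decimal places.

Market equilibrium (private): 18.36 + 0.36Q = 143.90 - 3.47Q → Q_m = 32.7781.
Total external cost = MEC × Q_m = 10.27 × 32.7781 = 336.6311.

€336.63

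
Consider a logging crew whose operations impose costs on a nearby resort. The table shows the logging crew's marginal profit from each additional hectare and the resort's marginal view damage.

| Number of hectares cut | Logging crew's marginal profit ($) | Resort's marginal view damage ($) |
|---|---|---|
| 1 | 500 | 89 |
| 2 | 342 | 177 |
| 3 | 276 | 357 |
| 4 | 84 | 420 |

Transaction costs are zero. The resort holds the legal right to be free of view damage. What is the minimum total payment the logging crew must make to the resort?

$266

Efficient level: marginal profit ≥ marginal view damage through level 2, so k* = 2.
With the resort holding the right, the logging crew must at least compensate total damage at k*: 89 + 177 = 266.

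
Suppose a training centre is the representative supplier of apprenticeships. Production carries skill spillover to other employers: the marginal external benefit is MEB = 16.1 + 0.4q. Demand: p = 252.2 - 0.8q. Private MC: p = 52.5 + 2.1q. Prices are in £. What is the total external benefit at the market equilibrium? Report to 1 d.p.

£2057.1

Market equilibrium (private): 52.5 + 2.1q = 252.2 - 0.8q → q_m = 68.8621.
Total external benefit = ∫₀^{q_m} (16.1 + 0.4q) dq = 16.1×68.8621 + ½×0.4×68.8621² = 2057.0776.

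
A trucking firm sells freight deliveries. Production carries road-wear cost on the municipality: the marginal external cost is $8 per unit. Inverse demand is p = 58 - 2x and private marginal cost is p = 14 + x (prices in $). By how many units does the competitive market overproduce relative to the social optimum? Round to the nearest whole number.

Market equilibrium (private): 14 + x = 58 - 2x → x_m = 14.6667.
Social marginal cost = private MC + MEC = 22 + x.
Set SMC = demand: 22 + x = 58 - 2x → x* = 12.0000.
Gap = |14.6667 − 12.0000| = 2.6667.

3 units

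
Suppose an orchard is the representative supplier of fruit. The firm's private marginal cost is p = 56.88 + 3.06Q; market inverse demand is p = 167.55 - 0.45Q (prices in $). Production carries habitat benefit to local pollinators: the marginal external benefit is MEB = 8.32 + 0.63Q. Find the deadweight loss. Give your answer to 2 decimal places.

DWL = $137.90

Market equilibrium (private): 56.88 + 3.06Q = 167.55 - 0.45Q → Q_m = 31.5299.
Social marginal cost = private MC − MEB = 48.56 + 2.43Q.
Set SMC = demand: 48.56 + 2.43Q = 167.55 - 0.45Q → Q* = 41.3160.
The welfare-loss triangle has base |Q_m − Q*| and height MEB(Q_m) (the vertical gap between SMC and demand is zero at Q* and MEB at Q_m).
DWL = ½ × 9.7861 × 28.1838 = 137.9047.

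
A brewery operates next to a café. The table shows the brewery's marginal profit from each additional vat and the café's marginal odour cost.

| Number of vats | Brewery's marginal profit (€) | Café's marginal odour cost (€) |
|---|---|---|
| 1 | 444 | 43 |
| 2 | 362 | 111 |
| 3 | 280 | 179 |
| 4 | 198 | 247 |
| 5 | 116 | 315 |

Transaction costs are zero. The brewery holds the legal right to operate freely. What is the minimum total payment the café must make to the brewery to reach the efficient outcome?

€314

Left alone the brewery would choose level 5 (marginal profit stays positive).
Efficient level: k* = 3 (marginal profit ≥ marginal odour cost through 3).
The café must at least cover the brewery's forgone profit from cutting 5→3: 198 + 116 = 314.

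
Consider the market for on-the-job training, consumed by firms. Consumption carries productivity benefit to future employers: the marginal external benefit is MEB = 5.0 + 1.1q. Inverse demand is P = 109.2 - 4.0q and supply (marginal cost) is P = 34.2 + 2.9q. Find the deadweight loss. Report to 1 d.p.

Market equilibrium (private): 34.2 + 2.9q = 109.2 - 4.0q → q_m = 10.8696.
Social marginal benefit = demand + MEB = 114.2 - 2.9q.
Set SMB = MC: 114.2 - 2.9q = 34.2 + 2.9q → q* = 13.7931.
Between q* and q_m the wedge SMB − MC runs linearly from 0 to MEB(q_m), so the loss is a triangle.
DWL = ½ × 2.9235 × 16.9565 = 24.7862.

DWL = 24.8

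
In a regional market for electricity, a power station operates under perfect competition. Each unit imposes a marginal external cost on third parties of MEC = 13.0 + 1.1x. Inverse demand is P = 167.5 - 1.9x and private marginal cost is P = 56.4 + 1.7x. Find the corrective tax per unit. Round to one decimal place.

tax = 36.0 per unit

Social marginal cost = private MC + MEC = 69.4 + 2.8x.
Set SMC = demand: 69.4 + 2.8x = 167.5 - 1.9x → x* = 20.8723.
The Pigouvian tax equals MEC at x*: 13.0 + 1.1×20.8723 = 35.9595.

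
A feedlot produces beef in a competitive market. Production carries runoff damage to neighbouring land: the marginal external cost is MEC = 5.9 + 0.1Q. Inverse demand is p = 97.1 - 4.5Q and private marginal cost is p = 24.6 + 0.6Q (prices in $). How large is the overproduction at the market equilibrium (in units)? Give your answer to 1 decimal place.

Market equilibrium (private): 24.6 + 0.6Q = 97.1 - 4.5Q → Q_m = 14.2157.
Social marginal cost = private MC + MEC = 30.5 + 0.7Q.
Set SMC = demand: 30.5 + 0.7Q = 97.1 - 4.5Q → Q* = 12.8077.
Gap = |14.2157 − 12.8077| = 1.4080.

1.4 units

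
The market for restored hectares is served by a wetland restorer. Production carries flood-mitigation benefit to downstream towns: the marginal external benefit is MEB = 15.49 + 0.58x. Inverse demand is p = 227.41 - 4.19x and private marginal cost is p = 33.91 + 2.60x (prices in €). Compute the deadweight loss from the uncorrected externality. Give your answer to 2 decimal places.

DWL = €82.54

Market equilibrium (private): 33.91 + 2.60x = 227.41 - 4.19x → x_m = 28.4978.
Social marginal cost = private MC − MEB = 18.42 + 2.02x.
Set SMC = demand: 18.42 + 2.02x = 227.41 - 4.19x → x* = 33.6538.
Between x* and x_m the wedge demand − SMC runs linearly from 0 to MEB(x_m), so the loss is a triangle.
DWL = ½ × 5.1560 × 32.0187 = 82.5442.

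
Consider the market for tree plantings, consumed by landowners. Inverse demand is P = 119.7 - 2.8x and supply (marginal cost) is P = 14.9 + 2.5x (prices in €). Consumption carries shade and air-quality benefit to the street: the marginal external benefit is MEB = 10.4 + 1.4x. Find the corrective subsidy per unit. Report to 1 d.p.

Social marginal benefit = demand + MEB = 130.1 - 1.4x.
Set SMB = MC: 130.1 - 1.4x = 14.9 + 2.5x → x* = 29.5385.
The Pigouvian subsidy equals MEB at x*: 10.4 + 1.4×29.5385 = 51.7539.

subsidy = €51.8 per unit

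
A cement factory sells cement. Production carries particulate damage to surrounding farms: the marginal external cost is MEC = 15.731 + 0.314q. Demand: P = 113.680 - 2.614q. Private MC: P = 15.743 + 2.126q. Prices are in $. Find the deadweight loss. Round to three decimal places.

DWL = $48.840

Market equilibrium (private): 15.743 + 2.126q = 113.680 - 2.614q → q_m = 20.6618.
Social marginal cost = private MC + MEC = 31.474 + 2.440q.
Set SMC = demand: 31.474 + 2.440q = 113.680 - 2.614q → q* = 16.2655.
The welfare-loss triangle has base |q_m − q*| and height MEC(q_m) (the vertical gap between SMC and demand is zero at q* and MEC at q_m).
DWL = ½ × 4.3963 × 22.2188 = 48.8403.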